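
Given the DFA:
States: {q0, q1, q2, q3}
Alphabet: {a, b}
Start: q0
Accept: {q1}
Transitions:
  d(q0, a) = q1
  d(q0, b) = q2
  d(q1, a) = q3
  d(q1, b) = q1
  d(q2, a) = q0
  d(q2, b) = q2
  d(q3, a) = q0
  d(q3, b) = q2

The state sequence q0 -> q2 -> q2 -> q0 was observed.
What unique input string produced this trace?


Trace back each transition to find the symbol:
  q0 --[b]--> q2
  q2 --[b]--> q2
  q2 --[a]--> q0

"bba"


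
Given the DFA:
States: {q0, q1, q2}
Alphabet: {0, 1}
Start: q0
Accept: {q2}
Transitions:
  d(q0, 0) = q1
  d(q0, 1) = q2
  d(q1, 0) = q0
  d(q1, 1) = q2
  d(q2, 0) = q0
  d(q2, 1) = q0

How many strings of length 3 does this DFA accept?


Enumerating all length-3 strings:
  "000" -> q1 [reject]
  "001" -> q2 [accept]
  "010" -> q0 [reject]
  "011" -> q0 [reject]
  "100" -> q1 [reject]
  "101" -> q2 [accept]
  "110" -> q1 [reject]
  "111" -> q2 [accept]

3 out of 8


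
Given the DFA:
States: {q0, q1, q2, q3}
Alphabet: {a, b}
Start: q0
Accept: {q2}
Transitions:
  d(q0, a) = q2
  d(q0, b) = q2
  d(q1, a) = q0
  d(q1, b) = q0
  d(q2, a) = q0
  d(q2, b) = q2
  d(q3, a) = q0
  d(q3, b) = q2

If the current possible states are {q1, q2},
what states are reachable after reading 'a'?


Apply transition on 'a' from each current state:
  d(q1, a) = q0
  d(q2, a) = q0

{q0}


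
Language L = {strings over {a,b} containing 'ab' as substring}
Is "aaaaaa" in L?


'ab' does not occur

No, "aaaaaa" is not in L


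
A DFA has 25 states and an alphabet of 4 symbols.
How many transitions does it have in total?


Each state has exactly one transition per symbol.
25 * 4 = 100

100


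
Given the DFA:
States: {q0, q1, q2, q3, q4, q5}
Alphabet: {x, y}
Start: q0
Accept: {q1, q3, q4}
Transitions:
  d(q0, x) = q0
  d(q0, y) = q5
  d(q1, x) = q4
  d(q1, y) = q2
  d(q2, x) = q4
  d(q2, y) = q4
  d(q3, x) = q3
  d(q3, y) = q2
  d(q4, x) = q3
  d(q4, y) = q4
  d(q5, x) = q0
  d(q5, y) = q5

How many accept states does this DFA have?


Accept states listed: {q1, q3, q4}
Counting: q1(1) q3(2) q4(3)

3


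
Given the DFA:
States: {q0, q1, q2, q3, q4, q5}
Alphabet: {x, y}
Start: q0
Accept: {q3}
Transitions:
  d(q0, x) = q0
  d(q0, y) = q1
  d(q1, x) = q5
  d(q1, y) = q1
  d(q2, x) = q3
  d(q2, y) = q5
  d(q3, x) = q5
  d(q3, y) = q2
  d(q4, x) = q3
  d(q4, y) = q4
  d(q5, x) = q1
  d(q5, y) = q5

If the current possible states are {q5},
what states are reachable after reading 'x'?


Apply transition on 'x' from each current state:
  d(q5, x) = q1

{q1}


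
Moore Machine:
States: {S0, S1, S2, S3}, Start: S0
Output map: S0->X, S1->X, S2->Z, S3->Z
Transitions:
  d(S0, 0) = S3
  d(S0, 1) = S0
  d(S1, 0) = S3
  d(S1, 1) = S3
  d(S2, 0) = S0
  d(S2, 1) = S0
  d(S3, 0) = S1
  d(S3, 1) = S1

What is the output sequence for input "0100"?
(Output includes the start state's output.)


Start: S0 (output X)
  --0--> S3 (output Z)
  --1--> S1 (output X)
  --0--> S3 (output Z)
  --0--> S1 (output X)

"XZXZX"


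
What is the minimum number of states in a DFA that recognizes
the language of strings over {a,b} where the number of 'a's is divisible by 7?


States track (count of 'a') mod 7.
Need 7 states: one per remainder 0..6; accept = remainder 0.

7


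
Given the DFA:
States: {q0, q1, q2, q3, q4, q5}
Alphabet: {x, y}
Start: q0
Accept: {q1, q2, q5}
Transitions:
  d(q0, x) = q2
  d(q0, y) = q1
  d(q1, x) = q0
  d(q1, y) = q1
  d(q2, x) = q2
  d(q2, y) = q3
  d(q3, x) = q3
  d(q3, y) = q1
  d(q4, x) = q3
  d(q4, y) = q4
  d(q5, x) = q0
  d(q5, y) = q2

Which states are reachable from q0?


BFS from q0:
  layer 0: {q0}
  layer 1: {q1, q2}
  layer 2: {q3}

{q0, q1, q2, q3}


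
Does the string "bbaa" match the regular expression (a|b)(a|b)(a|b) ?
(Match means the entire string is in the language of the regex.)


|string| = 4; first = 'b'; last = 'a'

No, "bbaa" does not match (a|b)(a|b)(a|b)


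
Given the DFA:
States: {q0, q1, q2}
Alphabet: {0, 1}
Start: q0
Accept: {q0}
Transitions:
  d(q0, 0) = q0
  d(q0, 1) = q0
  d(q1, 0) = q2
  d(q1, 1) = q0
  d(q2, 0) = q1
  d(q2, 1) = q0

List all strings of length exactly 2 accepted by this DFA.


All strings of length 2: 4 total
Accepted: 4

"00", "01", "10", "11"


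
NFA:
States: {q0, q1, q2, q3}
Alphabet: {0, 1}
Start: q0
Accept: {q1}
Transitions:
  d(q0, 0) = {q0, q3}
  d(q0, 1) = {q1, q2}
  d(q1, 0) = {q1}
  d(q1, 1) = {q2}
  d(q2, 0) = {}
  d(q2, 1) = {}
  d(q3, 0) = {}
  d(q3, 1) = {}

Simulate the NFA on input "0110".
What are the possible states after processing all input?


Start: {q0}
  --0--> {q0, q3}
  --1--> {q1, q2}
  --1--> {q2}
  --0--> {}

{} (empty set, no valid transitions)


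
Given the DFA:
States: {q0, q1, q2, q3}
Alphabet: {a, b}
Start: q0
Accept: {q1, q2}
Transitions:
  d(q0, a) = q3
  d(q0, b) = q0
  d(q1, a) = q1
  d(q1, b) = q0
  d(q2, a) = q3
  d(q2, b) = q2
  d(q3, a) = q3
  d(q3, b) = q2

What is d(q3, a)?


Looking up transition d(q3, a)

q3


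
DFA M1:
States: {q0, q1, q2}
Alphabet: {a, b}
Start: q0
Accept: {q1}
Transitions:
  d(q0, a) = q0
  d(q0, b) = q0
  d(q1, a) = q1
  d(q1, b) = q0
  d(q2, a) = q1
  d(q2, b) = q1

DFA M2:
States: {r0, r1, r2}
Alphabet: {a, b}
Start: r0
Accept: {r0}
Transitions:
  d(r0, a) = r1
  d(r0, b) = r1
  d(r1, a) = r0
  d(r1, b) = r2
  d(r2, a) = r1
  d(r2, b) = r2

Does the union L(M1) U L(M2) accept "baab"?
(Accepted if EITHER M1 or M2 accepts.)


M1: final=q0 accepted=False
M2: final=r2 accepted=False

No, union rejects (neither accepts)


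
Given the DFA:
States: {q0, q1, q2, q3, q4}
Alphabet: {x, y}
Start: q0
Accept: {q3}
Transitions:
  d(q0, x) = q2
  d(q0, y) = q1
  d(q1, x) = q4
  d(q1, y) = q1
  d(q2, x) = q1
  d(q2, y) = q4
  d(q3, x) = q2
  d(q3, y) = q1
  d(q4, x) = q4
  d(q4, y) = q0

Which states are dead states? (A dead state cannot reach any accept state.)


Forward reachability from each state:
  q0 -> reaches {q0, q1, q2, q4}, no accept state (dead)
  q1 -> reaches {q0, q1, q2, q4}, no accept state (dead)
  q2 -> reaches {q0, q1, q2, q4}, no accept state (dead)
  q3 -> reaches accept state q3 (live)
  q4 -> reaches {q0, q1, q2, q4}, no accept state (dead)

{q0, q1, q2, q4}


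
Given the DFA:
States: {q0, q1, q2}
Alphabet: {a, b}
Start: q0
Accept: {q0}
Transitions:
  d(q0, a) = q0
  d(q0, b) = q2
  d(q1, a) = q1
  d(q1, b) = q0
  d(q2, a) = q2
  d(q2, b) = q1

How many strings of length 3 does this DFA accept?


Enumerating all length-3 strings:
  "aaa" -> q0 [accept]
  "aab" -> q2 [reject]
  "aba" -> q2 [reject]
  "abb" -> q1 [reject]
  "baa" -> q2 [reject]
  "bab" -> q1 [reject]
  "bba" -> q1 [reject]
  "bbb" -> q0 [accept]

2 out of 8


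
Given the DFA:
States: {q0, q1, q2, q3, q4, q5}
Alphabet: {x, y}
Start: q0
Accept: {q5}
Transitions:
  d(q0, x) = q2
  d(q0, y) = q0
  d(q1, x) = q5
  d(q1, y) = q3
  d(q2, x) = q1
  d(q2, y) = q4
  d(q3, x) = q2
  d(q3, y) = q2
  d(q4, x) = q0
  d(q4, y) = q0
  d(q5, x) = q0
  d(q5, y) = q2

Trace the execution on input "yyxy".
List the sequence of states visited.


Input: yyxy
d(q0, y) = q0
d(q0, y) = q0
d(q0, x) = q2
d(q2, y) = q4


q0 -> q0 -> q0 -> q2 -> q4


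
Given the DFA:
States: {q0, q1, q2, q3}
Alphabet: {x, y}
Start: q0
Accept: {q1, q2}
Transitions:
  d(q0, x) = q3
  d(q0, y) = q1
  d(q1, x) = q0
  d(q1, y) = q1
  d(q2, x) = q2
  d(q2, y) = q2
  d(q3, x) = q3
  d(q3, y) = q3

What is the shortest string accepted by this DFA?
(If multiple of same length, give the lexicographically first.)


BFS by string length (lex-first path to each state shown):
  len 0: q0<-""
  len 1: q1<-"y", q3<-"x"
Found accept state at length 1.

"y"


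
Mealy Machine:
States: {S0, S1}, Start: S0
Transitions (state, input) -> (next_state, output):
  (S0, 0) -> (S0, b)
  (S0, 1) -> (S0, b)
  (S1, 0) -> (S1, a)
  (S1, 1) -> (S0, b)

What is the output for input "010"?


Step-by-step:
  (S0, 0) -> (S0, b)
  (S0, 1) -> (S0, b)
  (S0, 0) -> (S0, b)

"bbb"


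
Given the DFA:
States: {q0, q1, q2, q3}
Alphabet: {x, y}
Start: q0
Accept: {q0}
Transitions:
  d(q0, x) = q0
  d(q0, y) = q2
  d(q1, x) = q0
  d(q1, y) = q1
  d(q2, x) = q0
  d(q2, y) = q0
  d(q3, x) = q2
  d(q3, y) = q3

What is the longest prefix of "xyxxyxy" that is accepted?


Run the DFA, marking each prefix where the state is accepting:
  "" -> q0 [accept]
  "x" -> q0 [accept]
  "xy" -> q2 [reject]
  "xyx" -> q0 [accept]
  "xyxx" -> q0 [accept]
  "xyxxy" -> q2 [reject]
  "xyxxyx" -> q0 [accept]
  "xyxxyxy" -> q2 [reject]

"xyxxyx"


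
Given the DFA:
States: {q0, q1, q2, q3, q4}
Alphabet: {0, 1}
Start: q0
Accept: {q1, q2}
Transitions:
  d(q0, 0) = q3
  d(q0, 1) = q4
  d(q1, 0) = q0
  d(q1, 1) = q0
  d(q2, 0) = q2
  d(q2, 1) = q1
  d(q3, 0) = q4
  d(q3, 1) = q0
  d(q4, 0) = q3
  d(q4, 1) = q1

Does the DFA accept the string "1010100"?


Trace: q0 -> q4 -> q3 -> q0 -> q3 -> q0 -> q3 -> q4
Final state: q4
Accept states: {q1, q2}

No, rejected (final state q4 is not an accept state)


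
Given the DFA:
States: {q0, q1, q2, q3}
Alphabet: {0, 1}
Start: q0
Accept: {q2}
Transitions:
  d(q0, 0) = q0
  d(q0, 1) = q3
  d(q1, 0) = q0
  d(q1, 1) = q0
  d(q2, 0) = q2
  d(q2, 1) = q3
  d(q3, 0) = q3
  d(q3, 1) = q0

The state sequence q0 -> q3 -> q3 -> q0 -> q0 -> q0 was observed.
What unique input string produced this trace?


Trace back each transition to find the symbol:
  q0 --[1]--> q3
  q3 --[0]--> q3
  q3 --[1]--> q0
  q0 --[0]--> q0
  q0 --[0]--> q0

"10100"


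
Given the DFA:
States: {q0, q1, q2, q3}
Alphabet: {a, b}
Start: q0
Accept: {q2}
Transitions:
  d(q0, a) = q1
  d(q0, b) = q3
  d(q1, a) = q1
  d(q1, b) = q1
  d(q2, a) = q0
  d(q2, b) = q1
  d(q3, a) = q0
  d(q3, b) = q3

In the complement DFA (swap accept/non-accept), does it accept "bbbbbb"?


Trace: q0 -> q3 -> q3 -> q3 -> q3 -> q3 -> q3
Final: q3
Original accept: {q2}
Complement: q3 is not in original accept

Yes, complement accepts (original rejects)


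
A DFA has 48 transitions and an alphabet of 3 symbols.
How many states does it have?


Each state has exactly one transition per symbol.
states = transitions / |alphabet| = 48 / 3 = 16

16


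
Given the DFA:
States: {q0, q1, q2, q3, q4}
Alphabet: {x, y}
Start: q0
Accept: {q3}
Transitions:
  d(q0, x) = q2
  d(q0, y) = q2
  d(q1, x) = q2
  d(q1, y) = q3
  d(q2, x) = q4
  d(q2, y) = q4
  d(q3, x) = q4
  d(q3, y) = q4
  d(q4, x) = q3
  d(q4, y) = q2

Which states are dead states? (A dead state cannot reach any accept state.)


Forward reachability from each state:
  q0 -> reaches accept state q3 (live)
  q1 -> reaches accept state q3 (live)
  q2 -> reaches accept state q3 (live)
  q3 -> reaches accept state q3 (live)
  q4 -> reaches accept state q3 (live)

None (all states can reach an accept state)


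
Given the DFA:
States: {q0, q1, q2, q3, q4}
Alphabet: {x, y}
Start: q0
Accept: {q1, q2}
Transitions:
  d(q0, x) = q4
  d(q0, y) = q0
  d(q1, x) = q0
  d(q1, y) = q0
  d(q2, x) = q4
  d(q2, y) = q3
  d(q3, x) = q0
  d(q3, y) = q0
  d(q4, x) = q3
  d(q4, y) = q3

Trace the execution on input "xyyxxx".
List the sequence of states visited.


Input: xyyxxx
d(q0, x) = q4
d(q4, y) = q3
d(q3, y) = q0
d(q0, x) = q4
d(q4, x) = q3
d(q3, x) = q0


q0 -> q4 -> q3 -> q0 -> q4 -> q3 -> q0


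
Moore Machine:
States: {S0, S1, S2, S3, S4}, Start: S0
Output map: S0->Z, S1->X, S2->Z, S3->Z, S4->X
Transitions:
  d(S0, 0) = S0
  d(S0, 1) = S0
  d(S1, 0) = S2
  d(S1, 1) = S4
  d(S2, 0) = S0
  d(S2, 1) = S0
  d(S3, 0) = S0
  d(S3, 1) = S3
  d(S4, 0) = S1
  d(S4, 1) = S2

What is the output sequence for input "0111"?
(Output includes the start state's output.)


Start: S0 (output Z)
  --0--> S0 (output Z)
  --1--> S0 (output Z)
  --1--> S0 (output Z)
  --1--> S0 (output Z)

"ZZZZZ"


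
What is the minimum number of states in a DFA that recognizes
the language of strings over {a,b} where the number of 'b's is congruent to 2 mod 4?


States track (count of 'b') mod 4.
Need 4 states: one per remainder 0..3; accept = remainder 2.

4


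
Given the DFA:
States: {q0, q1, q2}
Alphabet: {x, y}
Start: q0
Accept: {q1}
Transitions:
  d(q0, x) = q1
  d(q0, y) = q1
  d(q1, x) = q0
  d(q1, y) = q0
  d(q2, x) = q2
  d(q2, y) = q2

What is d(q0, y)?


Looking up transition d(q0, y)

q1


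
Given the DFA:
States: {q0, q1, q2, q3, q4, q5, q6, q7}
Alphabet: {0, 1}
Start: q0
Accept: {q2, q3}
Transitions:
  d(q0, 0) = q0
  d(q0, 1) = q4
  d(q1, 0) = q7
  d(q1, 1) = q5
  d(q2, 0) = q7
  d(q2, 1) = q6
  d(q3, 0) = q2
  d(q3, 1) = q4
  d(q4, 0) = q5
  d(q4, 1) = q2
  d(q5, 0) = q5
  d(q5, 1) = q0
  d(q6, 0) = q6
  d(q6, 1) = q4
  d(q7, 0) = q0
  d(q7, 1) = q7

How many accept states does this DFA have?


Accept states listed: {q2, q3}
Counting: q2(1) q3(2)

2


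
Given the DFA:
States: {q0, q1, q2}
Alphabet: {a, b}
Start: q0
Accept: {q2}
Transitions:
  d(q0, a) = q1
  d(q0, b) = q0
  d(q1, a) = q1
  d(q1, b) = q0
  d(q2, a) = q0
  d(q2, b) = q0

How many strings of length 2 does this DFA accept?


Enumerating all length-2 strings:
  "aa" -> q1 [reject]
  "ab" -> q0 [reject]
  "ba" -> q1 [reject]
  "bb" -> q0 [reject]

0 out of 4


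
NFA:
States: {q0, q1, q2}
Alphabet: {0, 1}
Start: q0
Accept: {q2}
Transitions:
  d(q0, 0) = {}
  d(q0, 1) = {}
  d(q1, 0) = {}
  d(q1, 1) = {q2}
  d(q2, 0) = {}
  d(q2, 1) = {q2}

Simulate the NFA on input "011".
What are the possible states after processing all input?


Start: {q0}
  --0--> {}
  --1--> {}
  --1--> {}

{} (empty set, no valid transitions)


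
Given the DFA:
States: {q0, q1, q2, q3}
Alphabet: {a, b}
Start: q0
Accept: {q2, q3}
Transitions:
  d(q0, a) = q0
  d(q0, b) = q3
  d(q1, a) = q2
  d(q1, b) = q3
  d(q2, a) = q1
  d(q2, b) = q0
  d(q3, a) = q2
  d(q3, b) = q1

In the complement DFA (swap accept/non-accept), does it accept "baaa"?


Trace: q0 -> q3 -> q2 -> q1 -> q2
Final: q2
Original accept: {q2, q3}
Complement: q2 is in original accept

No, complement rejects (original accepts)


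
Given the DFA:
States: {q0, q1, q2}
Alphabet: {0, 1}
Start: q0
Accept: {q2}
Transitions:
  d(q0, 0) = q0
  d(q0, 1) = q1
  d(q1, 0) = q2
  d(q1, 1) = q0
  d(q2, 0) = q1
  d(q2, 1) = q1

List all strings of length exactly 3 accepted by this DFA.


All strings of length 3: 8 total
Accepted: 1

"010"


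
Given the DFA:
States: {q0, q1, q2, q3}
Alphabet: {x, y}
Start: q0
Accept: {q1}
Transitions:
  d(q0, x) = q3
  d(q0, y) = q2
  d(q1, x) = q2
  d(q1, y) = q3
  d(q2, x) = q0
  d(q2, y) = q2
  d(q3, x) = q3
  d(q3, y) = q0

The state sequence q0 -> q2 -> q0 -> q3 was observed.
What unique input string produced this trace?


Trace back each transition to find the symbol:
  q0 --[y]--> q2
  q2 --[x]--> q0
  q0 --[x]--> q3

"yxx"


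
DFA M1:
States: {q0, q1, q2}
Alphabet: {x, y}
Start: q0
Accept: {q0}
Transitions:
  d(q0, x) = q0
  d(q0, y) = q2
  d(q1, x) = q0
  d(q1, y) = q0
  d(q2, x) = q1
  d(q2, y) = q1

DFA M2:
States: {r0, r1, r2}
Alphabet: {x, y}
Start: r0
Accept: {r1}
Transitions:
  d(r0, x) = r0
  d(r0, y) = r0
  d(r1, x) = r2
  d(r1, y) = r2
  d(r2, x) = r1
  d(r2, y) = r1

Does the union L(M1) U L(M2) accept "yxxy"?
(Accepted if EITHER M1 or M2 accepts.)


M1: final=q2 accepted=False
M2: final=r0 accepted=False

No, union rejects (neither accepts)


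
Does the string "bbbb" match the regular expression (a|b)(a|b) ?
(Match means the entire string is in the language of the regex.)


|string| = 4; first = 'b'; last = 'b'

No, "bbbb" does not match (a|b)(a|b)


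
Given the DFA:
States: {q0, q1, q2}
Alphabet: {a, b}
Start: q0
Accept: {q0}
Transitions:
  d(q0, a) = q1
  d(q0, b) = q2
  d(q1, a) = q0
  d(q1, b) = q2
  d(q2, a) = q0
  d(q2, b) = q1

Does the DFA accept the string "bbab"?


Trace: q0 -> q2 -> q1 -> q0 -> q2
Final state: q2
Accept states: {q0}

No, rejected (final state q2 is not an accept state)


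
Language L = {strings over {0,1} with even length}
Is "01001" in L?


length = 5; 5 mod 2 = 1

No, "01001" is not in L


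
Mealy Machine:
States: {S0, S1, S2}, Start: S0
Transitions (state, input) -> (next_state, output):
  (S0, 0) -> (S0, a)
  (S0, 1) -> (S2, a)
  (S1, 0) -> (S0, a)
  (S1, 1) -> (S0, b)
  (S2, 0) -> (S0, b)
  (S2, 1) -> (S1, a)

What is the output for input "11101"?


Step-by-step:
  (S0, 1) -> (S2, a)
  (S2, 1) -> (S1, a)
  (S1, 1) -> (S0, b)
  (S0, 0) -> (S0, a)
  (S0, 1) -> (S2, a)

"aabaa"


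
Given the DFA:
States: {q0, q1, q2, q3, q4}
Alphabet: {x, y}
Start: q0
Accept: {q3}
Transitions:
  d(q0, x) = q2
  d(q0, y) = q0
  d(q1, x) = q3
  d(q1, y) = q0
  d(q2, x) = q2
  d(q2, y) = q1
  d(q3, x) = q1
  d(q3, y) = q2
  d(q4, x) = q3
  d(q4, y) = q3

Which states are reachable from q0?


BFS from q0:
  layer 0: {q0}
  layer 1: {q2}
  layer 2: {q1}
  layer 3: {q3}

{q0, q1, q2, q3}


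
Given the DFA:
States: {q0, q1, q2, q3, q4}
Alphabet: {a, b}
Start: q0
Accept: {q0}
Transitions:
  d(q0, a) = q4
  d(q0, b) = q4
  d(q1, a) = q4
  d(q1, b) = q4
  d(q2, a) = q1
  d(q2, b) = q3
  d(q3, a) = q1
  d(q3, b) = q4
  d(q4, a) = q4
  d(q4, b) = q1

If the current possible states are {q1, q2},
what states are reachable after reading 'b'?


Apply transition on 'b' from each current state:
  d(q1, b) = q4
  d(q2, b) = q3

{q3, q4}


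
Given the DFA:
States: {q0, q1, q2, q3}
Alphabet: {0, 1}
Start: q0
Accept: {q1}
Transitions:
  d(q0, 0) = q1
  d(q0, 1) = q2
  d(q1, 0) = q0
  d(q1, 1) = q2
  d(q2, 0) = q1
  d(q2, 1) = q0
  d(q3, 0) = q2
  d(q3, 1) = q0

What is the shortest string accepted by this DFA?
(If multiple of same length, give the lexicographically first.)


BFS by string length (lex-first path to each state shown):
  len 0: q0<-""
  len 1: q1<-"0", q2<-"1"
Found accept state at length 1.

"0"


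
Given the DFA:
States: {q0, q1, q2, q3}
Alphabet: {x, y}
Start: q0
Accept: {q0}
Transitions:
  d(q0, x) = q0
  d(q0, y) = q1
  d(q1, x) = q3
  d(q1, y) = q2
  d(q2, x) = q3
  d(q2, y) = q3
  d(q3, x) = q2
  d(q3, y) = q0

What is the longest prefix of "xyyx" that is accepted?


Run the DFA, marking each prefix where the state is accepting:
  "" -> q0 [accept]
  "x" -> q0 [accept]
  "xy" -> q1 [reject]
  "xyy" -> q2 [reject]
  "xyyx" -> q3 [reject]

"x"


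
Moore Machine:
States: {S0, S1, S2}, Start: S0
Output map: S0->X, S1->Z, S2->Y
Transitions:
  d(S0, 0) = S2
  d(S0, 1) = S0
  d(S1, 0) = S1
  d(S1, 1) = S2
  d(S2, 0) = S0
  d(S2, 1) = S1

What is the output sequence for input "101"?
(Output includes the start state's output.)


Start: S0 (output X)
  --1--> S0 (output X)
  --0--> S2 (output Y)
  --1--> S1 (output Z)

"XXYZ"


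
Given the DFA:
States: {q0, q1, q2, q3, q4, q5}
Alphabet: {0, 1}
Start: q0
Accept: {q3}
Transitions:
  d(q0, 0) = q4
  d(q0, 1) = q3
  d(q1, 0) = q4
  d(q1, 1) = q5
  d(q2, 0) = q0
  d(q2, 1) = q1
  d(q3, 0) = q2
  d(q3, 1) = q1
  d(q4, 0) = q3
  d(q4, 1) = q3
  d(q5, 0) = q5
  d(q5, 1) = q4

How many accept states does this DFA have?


Accept states listed: {q3}
Counting: q3(1)

1


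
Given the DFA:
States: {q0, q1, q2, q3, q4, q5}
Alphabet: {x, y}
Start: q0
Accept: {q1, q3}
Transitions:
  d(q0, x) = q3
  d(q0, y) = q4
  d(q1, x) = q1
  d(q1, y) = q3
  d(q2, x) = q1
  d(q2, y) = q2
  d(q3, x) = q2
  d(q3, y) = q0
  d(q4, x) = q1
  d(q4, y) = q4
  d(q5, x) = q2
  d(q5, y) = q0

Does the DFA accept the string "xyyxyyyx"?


Trace: q0 -> q3 -> q0 -> q4 -> q1 -> q3 -> q0 -> q4 -> q1
Final state: q1
Accept states: {q1, q3}

Yes, accepted (final state q1 is an accept state)


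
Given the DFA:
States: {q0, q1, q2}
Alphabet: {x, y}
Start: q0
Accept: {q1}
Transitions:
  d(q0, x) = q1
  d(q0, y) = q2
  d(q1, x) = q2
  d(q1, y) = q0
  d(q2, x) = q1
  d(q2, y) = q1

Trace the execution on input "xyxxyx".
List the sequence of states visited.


Input: xyxxyx
d(q0, x) = q1
d(q1, y) = q0
d(q0, x) = q1
d(q1, x) = q2
d(q2, y) = q1
d(q1, x) = q2


q0 -> q1 -> q0 -> q1 -> q2 -> q1 -> q2


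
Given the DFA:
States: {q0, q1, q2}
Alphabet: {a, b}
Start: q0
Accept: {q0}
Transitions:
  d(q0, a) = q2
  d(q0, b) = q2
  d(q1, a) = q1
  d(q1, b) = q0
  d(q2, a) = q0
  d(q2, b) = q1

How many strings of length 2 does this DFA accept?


Enumerating all length-2 strings:
  "aa" -> q0 [accept]
  "ab" -> q1 [reject]
  "ba" -> q0 [accept]
  "bb" -> q1 [reject]

2 out of 4


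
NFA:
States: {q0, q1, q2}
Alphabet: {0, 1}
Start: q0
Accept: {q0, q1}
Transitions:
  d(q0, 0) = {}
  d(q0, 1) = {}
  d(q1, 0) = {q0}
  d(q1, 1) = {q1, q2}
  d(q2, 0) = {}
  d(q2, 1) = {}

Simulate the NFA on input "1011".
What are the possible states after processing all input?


Start: {q0}
  --1--> {}
  --0--> {}
  --1--> {}
  --1--> {}

{} (empty set, no valid transitions)


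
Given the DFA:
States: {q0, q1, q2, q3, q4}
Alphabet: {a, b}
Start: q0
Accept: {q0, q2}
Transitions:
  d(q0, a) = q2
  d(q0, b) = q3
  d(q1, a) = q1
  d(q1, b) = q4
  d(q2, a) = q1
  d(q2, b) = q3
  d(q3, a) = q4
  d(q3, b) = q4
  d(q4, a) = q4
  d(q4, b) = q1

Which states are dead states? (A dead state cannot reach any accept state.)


Forward reachability from each state:
  q0 -> reaches accept state q0 (live)
  q1 -> reaches {q1, q4}, no accept state (dead)
  q2 -> reaches accept state q2 (live)
  q3 -> reaches {q1, q3, q4}, no accept state (dead)
  q4 -> reaches {q1, q4}, no accept state (dead)

{q1, q3, q4}


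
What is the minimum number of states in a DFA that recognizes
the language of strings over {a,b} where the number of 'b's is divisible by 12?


States track (count of 'b') mod 12.
Need 12 states: one per remainder 0..11; accept = remainder 0.

12


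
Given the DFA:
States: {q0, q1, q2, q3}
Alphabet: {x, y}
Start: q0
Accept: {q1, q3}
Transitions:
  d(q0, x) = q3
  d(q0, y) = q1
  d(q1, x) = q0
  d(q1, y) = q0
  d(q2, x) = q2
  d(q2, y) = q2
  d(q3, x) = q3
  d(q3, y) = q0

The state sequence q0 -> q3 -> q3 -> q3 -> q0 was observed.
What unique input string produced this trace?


Trace back each transition to find the symbol:
  q0 --[x]--> q3
  q3 --[x]--> q3
  q3 --[x]--> q3
  q3 --[y]--> q0

"xxxy"


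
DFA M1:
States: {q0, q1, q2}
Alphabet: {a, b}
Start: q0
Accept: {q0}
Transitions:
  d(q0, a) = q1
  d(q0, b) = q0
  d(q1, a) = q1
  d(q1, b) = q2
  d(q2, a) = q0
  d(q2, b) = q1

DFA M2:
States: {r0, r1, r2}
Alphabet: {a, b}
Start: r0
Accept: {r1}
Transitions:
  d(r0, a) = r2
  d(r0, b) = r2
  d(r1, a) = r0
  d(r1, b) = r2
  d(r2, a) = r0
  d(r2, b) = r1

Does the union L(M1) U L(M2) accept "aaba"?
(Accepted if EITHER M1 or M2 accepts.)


M1: final=q0 accepted=True
M2: final=r0 accepted=False

Yes, union accepts


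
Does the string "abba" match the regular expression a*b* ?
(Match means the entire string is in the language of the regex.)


|string| = 4; first = 'a'; last = 'a'

No, "abba" does not match a*b*


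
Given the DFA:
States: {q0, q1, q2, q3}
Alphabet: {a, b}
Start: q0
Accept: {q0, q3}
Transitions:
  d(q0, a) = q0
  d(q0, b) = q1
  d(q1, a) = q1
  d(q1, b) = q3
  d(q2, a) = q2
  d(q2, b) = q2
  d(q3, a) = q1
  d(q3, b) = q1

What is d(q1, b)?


Looking up transition d(q1, b)

q3


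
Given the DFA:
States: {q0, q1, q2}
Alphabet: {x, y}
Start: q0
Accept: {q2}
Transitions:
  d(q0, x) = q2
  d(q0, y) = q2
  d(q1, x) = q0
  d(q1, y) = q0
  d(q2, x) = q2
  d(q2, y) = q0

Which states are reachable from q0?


BFS from q0:
  layer 0: {q0}
  layer 1: {q2}

{q0, q2}


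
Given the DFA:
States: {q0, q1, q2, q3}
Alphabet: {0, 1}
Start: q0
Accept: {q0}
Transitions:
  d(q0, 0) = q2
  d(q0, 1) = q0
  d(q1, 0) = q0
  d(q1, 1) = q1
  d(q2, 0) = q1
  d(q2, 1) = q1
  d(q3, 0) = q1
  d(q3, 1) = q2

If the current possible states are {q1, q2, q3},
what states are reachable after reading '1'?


Apply transition on '1' from each current state:
  d(q1, 1) = q1
  d(q2, 1) = q1
  d(q3, 1) = q2

{q1, q2}


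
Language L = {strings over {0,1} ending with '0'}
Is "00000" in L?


last symbol = '0'

Yes, "00000" is in L


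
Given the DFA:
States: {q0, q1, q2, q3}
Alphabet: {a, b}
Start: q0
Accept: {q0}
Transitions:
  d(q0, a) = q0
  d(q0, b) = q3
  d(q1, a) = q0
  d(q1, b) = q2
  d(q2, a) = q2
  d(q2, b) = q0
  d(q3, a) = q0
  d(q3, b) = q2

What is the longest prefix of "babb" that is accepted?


Run the DFA, marking each prefix where the state is accepting:
  "" -> q0 [accept]
  "b" -> q3 [reject]
  "ba" -> q0 [accept]
  "bab" -> q3 [reject]
  "babb" -> q2 [reject]

"ba"


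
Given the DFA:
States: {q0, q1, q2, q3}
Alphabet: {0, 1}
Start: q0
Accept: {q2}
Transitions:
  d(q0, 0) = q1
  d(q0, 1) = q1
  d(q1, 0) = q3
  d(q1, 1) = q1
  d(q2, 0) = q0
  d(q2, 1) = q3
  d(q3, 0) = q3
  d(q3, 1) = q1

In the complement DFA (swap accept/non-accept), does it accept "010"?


Trace: q0 -> q1 -> q1 -> q3
Final: q3
Original accept: {q2}
Complement: q3 is not in original accept

Yes, complement accepts (original rejects)


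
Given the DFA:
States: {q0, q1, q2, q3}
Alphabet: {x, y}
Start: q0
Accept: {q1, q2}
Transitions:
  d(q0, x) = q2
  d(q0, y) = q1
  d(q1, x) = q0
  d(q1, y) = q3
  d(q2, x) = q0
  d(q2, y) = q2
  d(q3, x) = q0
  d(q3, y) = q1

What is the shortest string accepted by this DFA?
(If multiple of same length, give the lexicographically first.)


BFS by string length (lex-first path to each state shown):
  len 0: q0<-""
  len 1: q1<-"y", q2<-"x"
Found accept state at length 1.

"x"


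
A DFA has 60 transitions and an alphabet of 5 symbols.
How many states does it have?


Each state has exactly one transition per symbol.
states = transitions / |alphabet| = 60 / 5 = 12

12


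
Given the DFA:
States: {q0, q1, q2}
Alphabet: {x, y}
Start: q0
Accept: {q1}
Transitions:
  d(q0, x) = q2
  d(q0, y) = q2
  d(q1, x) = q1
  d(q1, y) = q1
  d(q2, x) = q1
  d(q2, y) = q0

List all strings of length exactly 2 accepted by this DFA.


All strings of length 2: 4 total
Accepted: 2

"xx", "yx"


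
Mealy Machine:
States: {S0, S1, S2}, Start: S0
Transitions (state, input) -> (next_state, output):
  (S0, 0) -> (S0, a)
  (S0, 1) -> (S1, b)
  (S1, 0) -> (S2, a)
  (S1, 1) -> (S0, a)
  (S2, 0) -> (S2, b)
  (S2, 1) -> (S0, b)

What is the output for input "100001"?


Step-by-step:
  (S0, 1) -> (S1, b)
  (S1, 0) -> (S2, a)
  (S2, 0) -> (S2, b)
  (S2, 0) -> (S2, b)
  (S2, 0) -> (S2, b)
  (S2, 1) -> (S0, b)

"babbbb"


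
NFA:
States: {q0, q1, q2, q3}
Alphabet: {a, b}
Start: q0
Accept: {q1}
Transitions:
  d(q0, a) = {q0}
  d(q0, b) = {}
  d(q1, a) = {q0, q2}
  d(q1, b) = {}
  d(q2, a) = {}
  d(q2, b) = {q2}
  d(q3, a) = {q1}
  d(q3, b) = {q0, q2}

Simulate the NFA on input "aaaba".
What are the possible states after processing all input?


Start: {q0}
  --a--> {q0}
  --a--> {q0}
  --a--> {q0}
  --b--> {}
  --a--> {}

{} (empty set, no valid transitions)


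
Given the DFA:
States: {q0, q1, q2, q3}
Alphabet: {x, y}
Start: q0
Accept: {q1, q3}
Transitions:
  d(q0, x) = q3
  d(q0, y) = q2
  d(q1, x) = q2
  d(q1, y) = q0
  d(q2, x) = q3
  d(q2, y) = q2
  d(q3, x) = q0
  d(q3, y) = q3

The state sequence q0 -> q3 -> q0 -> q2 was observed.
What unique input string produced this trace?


Trace back each transition to find the symbol:
  q0 --[x]--> q3
  q3 --[x]--> q0
  q0 --[y]--> q2

"xxy"


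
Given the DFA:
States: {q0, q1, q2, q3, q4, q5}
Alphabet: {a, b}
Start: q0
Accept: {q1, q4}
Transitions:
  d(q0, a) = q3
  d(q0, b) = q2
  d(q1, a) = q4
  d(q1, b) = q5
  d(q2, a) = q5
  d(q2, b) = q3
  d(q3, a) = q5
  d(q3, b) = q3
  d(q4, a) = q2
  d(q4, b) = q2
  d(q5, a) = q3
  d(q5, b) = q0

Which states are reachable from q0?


BFS from q0:
  layer 0: {q0}
  layer 1: {q2, q3}
  layer 2: {q5}

{q0, q2, q3, q5}


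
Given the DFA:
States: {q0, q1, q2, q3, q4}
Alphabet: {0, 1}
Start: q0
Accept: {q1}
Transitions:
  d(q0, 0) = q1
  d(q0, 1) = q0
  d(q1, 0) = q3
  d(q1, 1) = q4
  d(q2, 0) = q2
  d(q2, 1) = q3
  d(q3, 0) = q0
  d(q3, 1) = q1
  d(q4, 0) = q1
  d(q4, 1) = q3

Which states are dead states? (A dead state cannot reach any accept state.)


Forward reachability from each state:
  q0 -> reaches accept state q1 (live)
  q1 -> reaches accept state q1 (live)
  q2 -> reaches accept state q1 (live)
  q3 -> reaches accept state q1 (live)
  q4 -> reaches accept state q1 (live)

None (all states can reach an accept state)


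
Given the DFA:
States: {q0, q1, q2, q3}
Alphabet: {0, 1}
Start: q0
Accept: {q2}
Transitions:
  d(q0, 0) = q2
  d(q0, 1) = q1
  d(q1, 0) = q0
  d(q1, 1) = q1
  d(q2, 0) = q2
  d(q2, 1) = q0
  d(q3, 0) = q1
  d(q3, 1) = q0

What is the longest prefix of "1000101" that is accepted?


Run the DFA, marking each prefix where the state is accepting:
  "" -> q0 [reject]
  "1" -> q1 [reject]
  "10" -> q0 [reject]
  "100" -> q2 [accept]
  "1000" -> q2 [accept]
  "10001" -> q0 [reject]
  "100010" -> q2 [accept]
  "1000101" -> q0 [reject]

"100010"


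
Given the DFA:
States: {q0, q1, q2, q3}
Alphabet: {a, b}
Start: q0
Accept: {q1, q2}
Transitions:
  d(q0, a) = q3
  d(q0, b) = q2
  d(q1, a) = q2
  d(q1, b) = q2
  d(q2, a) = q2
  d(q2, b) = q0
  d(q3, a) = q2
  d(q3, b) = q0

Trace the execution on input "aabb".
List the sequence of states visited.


Input: aabb
d(q0, a) = q3
d(q3, a) = q2
d(q2, b) = q0
d(q0, b) = q2


q0 -> q3 -> q2 -> q0 -> q2


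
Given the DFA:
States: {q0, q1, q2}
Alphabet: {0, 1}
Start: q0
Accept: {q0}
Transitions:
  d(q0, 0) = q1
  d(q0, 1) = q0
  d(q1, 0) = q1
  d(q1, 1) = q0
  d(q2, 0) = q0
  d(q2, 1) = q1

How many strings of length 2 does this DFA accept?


Enumerating all length-2 strings:
  "00" -> q1 [reject]
  "01" -> q0 [accept]
  "10" -> q1 [reject]
  "11" -> q0 [accept]

2 out of 4


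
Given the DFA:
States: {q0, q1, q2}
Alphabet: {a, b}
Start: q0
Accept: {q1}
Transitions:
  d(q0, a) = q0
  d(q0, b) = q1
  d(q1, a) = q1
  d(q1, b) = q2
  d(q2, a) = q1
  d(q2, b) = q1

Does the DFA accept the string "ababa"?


Trace: q0 -> q0 -> q1 -> q1 -> q2 -> q1
Final state: q1
Accept states: {q1}

Yes, accepted (final state q1 is an accept state)


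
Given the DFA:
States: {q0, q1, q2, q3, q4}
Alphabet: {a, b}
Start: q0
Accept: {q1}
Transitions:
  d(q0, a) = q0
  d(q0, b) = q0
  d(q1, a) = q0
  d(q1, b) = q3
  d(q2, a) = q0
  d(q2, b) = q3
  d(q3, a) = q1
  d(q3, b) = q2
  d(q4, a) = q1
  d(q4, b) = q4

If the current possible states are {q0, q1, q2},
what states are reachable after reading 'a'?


Apply transition on 'a' from each current state:
  d(q0, a) = q0
  d(q1, a) = q0
  d(q2, a) = q0

{q0}


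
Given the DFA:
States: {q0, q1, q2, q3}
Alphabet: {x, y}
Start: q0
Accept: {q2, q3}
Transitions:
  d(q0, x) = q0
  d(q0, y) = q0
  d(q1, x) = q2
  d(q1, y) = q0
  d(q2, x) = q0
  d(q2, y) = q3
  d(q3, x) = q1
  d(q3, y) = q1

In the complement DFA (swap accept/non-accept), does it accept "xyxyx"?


Trace: q0 -> q0 -> q0 -> q0 -> q0 -> q0
Final: q0
Original accept: {q2, q3}
Complement: q0 is not in original accept

Yes, complement accepts (original rejects)


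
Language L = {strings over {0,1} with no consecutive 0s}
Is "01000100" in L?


'00' occurs at index 2

No, "01000100" is not in L


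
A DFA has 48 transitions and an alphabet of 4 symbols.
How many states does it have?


Each state has exactly one transition per symbol.
states = transitions / |alphabet| = 48 / 4 = 12

12


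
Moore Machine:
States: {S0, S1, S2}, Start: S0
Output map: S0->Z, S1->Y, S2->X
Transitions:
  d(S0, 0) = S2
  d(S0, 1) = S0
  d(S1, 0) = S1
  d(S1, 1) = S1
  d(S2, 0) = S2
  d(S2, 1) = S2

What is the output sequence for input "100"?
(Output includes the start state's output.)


Start: S0 (output Z)
  --1--> S0 (output Z)
  --0--> S2 (output X)
  --0--> S2 (output X)

"ZZXX"


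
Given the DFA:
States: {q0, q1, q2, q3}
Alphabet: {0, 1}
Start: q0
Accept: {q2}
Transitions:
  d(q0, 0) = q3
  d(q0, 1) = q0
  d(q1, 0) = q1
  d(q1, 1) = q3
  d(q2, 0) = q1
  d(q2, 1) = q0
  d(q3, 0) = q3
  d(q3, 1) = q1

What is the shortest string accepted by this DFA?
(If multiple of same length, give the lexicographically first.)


BFS by string length (lex-first path to each state shown):
  len 0: q0<-""
  len 1: q0<-"1", q3<-"0"
  len 2: q0<-"11", q1<-"01", q3<-"00"
  len 3: q0<-"111", q1<-"001", q3<-"000"
  len 4: q0<-"1111", q1<-"0001", q3<-"0000"
  len 5: q0<-"11111", q1<-"00001", q3<-"00000"
  len 6: q0<-"111111", q1<-"000001", q3<-"000000"
  len 7: q0<-"1111111", q1<-"0000001", q3<-"0000000"
  len 8: q0<-"11111111", q1<-"00000001", q3<-"00000000"

No string accepted (empty language)


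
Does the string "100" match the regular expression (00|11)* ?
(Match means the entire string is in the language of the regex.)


|string| = 3; first = '1'; last = '0'

No, "100" does not match (00|11)*


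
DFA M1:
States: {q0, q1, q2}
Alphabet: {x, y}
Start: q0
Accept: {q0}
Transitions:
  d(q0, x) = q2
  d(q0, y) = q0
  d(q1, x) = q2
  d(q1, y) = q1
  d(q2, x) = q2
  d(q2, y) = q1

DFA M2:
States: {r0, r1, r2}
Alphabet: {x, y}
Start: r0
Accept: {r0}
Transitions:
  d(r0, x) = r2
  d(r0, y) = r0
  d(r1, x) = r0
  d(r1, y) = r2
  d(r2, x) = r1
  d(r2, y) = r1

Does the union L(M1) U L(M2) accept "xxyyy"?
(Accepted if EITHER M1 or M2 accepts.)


M1: final=q1 accepted=False
M2: final=r2 accepted=False

No, union rejects (neither accepts)


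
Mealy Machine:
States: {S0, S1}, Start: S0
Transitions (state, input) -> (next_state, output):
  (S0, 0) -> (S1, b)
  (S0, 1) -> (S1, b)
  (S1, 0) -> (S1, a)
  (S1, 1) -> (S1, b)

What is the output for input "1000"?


Step-by-step:
  (S0, 1) -> (S1, b)
  (S1, 0) -> (S1, a)
  (S1, 0) -> (S1, a)
  (S1, 0) -> (S1, a)

"baaa"


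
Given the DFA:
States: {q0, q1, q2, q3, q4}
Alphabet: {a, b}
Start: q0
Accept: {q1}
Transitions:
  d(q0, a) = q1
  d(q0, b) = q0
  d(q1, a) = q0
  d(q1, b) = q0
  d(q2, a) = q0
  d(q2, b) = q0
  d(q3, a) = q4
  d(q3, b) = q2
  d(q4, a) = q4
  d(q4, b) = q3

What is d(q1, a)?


Looking up transition d(q1, a)

q0


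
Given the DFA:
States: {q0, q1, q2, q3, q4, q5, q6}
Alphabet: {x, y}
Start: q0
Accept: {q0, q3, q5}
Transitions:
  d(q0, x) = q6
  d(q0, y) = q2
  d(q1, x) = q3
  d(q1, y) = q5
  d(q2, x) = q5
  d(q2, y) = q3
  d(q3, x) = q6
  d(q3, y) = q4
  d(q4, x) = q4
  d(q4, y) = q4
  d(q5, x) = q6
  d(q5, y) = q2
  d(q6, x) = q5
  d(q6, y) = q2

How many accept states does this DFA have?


Accept states listed: {q0, q3, q5}
Counting: q0(1) q3(2) q5(3)

3


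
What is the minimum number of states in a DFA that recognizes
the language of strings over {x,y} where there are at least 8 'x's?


States: count = 0, 1, ..., 7, and a final '>= 8' state.
Total: 8 + 1 = 9. Accept = '>= 8' state.

9


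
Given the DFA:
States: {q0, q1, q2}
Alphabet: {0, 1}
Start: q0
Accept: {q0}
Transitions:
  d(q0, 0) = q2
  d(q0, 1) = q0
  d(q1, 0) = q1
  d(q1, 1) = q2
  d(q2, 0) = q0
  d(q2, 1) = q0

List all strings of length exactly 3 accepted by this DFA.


All strings of length 3: 8 total
Accepted: 5

"001", "011", "100", "101", "111"


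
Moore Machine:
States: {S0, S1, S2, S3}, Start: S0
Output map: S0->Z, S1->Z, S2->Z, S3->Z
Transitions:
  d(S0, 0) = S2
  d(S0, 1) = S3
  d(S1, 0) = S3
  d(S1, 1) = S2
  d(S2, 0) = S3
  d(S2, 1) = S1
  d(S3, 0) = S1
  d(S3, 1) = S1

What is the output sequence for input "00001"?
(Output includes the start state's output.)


Start: S0 (output Z)
  --0--> S2 (output Z)
  --0--> S3 (output Z)
  --0--> S1 (output Z)
  --0--> S3 (output Z)
  --1--> S1 (output Z)

"ZZZZZZ"


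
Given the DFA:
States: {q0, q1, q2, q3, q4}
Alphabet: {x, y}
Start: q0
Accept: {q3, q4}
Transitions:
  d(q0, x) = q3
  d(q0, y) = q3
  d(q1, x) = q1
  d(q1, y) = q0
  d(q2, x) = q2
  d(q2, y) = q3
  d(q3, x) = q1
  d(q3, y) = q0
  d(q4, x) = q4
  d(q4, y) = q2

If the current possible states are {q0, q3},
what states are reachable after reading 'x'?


Apply transition on 'x' from each current state:
  d(q0, x) = q3
  d(q3, x) = q1

{q1, q3}


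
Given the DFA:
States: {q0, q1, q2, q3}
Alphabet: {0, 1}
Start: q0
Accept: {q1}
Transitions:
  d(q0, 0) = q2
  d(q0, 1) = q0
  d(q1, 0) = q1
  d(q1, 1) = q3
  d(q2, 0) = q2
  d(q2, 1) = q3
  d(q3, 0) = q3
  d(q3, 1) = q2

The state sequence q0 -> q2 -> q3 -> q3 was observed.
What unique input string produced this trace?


Trace back each transition to find the symbol:
  q0 --[0]--> q2
  q2 --[1]--> q3
  q3 --[0]--> q3

"010"


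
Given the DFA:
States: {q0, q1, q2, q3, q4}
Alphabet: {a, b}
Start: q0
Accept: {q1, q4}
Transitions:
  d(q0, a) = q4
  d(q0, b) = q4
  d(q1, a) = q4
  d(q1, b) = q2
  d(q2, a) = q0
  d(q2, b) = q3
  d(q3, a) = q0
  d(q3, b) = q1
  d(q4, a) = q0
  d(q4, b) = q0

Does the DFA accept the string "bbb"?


Trace: q0 -> q4 -> q0 -> q4
Final state: q4
Accept states: {q1, q4}

Yes, accepted (final state q4 is an accept state)


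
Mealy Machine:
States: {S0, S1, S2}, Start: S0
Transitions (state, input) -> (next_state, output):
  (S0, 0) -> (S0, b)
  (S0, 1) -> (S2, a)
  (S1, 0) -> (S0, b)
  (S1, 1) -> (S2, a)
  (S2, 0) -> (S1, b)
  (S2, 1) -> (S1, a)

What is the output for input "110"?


Step-by-step:
  (S0, 1) -> (S2, a)
  (S2, 1) -> (S1, a)
  (S1, 0) -> (S0, b)

"aab"


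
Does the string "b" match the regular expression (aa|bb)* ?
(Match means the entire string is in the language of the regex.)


|string| = 1; first = 'b'; last = 'b'

No, "b" does not match (aa|bb)*


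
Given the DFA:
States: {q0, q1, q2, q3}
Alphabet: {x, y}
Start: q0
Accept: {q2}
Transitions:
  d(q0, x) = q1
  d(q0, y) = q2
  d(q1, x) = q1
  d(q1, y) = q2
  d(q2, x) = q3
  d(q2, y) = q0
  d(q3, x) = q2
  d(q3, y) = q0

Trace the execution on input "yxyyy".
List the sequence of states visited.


Input: yxyyy
d(q0, y) = q2
d(q2, x) = q3
d(q3, y) = q0
d(q0, y) = q2
d(q2, y) = q0


q0 -> q2 -> q3 -> q0 -> q2 -> q0


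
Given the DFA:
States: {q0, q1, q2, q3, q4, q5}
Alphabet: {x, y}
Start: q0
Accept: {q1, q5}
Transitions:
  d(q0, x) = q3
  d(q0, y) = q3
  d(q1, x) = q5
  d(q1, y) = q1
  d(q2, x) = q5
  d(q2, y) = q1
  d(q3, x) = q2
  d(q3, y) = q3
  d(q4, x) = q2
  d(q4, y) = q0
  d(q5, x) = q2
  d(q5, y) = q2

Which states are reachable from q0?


BFS from q0:
  layer 0: {q0}
  layer 1: {q3}
  layer 2: {q2}
  layer 3: {q1, q5}

{q0, q1, q2, q3, q5}


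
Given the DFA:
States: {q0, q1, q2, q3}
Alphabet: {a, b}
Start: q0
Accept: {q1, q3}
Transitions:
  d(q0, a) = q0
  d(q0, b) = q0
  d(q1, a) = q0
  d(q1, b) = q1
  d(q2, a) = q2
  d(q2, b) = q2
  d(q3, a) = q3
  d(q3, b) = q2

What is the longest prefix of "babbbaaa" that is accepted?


Run the DFA, marking each prefix where the state is accepting:
  "" -> q0 [reject]
  "b" -> q0 [reject]
  "ba" -> q0 [reject]
  "bab" -> q0 [reject]
  "babb" -> q0 [reject]
  "babbb" -> q0 [reject]
  "babbba" -> q0 [reject]
  "babbbaa" -> q0 [reject]
  "babbbaaa" -> q0 [reject]

No prefix is accepted


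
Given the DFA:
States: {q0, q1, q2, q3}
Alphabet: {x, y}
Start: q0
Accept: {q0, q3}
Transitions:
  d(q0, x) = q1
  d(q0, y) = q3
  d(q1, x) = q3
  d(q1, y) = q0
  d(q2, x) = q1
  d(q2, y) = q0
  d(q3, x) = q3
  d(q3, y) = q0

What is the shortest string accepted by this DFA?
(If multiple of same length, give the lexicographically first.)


BFS by string length (lex-first path to each state shown):
  len 0: q0<-""
Found accept state at length 0.

"" (empty string)


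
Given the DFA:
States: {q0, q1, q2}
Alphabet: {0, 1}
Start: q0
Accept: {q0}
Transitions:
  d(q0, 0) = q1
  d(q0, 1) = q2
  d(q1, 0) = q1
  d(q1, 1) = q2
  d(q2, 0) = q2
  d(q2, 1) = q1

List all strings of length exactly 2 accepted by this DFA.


All strings of length 2: 4 total
Accepted: 0

None


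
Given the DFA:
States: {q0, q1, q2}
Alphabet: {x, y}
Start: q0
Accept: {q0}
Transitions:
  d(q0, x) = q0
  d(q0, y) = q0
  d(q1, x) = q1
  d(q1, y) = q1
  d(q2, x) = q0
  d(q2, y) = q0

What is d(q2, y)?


Looking up transition d(q2, y)

q0


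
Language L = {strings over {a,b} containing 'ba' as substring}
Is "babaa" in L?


'ba' occurs at index 0

Yes, "babaa" is in L


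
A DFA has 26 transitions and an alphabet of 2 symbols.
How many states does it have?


Each state has exactly one transition per symbol.
states = transitions / |alphabet| = 26 / 2 = 13

13


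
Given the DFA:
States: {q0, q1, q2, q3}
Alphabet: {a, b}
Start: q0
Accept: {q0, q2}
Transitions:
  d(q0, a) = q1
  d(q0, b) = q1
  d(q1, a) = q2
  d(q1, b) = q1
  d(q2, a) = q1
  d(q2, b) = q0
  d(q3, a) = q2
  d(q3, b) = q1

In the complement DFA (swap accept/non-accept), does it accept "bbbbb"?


Trace: q0 -> q1 -> q1 -> q1 -> q1 -> q1
Final: q1
Original accept: {q0, q2}
Complement: q1 is not in original accept

Yes, complement accepts (original rejects)
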